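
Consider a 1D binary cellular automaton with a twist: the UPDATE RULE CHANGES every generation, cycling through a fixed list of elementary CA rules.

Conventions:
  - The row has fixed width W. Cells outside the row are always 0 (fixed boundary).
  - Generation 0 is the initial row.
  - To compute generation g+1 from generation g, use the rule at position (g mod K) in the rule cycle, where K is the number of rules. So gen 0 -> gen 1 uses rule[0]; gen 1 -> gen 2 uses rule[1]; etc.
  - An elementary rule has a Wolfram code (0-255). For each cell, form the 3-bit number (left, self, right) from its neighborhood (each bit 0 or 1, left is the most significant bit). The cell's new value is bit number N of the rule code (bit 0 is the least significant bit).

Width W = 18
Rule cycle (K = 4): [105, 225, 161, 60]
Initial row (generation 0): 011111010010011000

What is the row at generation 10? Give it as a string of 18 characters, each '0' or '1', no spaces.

Answer: 100011000001110001

Derivation:
Gen 0: 011111010010011000
Gen 1 (rule 105): 010001100000011011
Gen 2 (rule 225): 000100101111001101
Gen 3 (rule 161): 110000010110000010
Gen 4 (rule 60): 101000011101000011
Gen 5 (rule 105): 010011010110011011
Gen 6 (rule 225): 000001101010001101
Gen 7 (rule 161): 111100010100100010
Gen 8 (rule 60): 100010011110110011
Gen 9 (rule 105): 001000010011110011
Gen 10 (rule 225): 100011000001110001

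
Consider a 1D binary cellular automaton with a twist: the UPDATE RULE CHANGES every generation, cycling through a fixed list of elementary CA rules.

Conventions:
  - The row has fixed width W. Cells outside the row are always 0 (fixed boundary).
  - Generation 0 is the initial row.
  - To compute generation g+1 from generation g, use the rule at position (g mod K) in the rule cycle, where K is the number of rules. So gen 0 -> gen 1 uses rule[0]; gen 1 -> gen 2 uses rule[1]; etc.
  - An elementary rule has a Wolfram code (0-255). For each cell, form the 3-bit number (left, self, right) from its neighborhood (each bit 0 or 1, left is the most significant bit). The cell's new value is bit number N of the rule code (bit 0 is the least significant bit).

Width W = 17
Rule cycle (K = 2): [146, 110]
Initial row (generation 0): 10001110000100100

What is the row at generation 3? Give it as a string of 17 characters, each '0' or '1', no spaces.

Answer: 01111110001111101

Derivation:
Gen 0: 10001110000100100
Gen 1 (rule 146): 01010101001011010
Gen 2 (rule 110): 11111111011111110
Gen 3 (rule 146): 01111110001111101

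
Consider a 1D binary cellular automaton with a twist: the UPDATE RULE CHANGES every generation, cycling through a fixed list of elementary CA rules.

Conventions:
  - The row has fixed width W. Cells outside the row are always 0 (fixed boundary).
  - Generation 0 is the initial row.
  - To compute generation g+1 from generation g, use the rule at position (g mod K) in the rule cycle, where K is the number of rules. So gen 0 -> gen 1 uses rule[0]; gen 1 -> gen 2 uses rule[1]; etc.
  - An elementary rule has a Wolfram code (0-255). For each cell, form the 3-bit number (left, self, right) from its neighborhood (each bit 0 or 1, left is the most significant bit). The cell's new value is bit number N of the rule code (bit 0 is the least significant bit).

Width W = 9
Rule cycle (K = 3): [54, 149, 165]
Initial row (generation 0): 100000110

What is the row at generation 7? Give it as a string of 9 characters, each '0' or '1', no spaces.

Gen 0: 100000110
Gen 1 (rule 54): 110001001
Gen 2 (rule 149): 001101101
Gen 3 (rule 165): 100010011
Gen 4 (rule 54): 110111100
Gen 5 (rule 149): 000011011
Gen 6 (rule 165): 111000100
Gen 7 (rule 54): 000101110

Answer: 000101110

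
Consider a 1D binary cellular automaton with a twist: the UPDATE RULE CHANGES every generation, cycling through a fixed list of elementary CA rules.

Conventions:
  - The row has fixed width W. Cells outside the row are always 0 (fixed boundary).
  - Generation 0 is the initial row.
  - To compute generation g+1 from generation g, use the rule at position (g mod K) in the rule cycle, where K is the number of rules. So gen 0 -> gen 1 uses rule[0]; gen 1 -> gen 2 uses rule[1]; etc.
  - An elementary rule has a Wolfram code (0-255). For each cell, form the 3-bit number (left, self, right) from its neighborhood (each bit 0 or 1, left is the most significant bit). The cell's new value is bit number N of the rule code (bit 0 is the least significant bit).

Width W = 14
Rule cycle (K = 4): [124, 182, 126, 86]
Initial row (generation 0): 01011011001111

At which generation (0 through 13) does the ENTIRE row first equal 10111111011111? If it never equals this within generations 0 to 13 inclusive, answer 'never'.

Gen 0: 01011011001111
Gen 1 (rule 124): 01111111101001
Gen 2 (rule 182): 10111111011111
Gen 3 (rule 126): 11100001110001
Gen 4 (rule 86): 00110010011011
Gen 5 (rule 124): 00111011011111
Gen 6 (rule 182): 01010100101110
Gen 7 (rule 126): 11111111111011
Gen 8 (rule 86): 00000000001001
Gen 9 (rule 124): 00000000001101
Gen 10 (rule 182): 00000000010011
Gen 11 (rule 126): 00000000111111
Gen 12 (rule 86): 00000001000001
Gen 13 (rule 124): 00000001100001

Answer: 2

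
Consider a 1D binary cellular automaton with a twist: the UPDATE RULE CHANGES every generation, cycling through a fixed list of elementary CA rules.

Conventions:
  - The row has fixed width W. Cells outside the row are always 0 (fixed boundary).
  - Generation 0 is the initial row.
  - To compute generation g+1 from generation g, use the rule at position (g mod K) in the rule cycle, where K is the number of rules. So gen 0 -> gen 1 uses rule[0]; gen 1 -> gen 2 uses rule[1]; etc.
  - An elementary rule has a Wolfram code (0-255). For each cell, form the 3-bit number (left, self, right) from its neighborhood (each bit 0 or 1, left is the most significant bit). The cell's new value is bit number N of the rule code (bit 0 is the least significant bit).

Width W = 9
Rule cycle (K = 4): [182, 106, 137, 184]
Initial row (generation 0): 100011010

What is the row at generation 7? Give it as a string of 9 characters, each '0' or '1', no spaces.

Answer: 000110000

Derivation:
Gen 0: 100011010
Gen 1 (rule 182): 110100111
Gen 2 (rule 106): 111001101
Gen 3 (rule 137): 110001000
Gen 4 (rule 184): 101000100
Gen 5 (rule 182): 111101110
Gen 6 (rule 106): 100111010
Gen 7 (rule 137): 000110000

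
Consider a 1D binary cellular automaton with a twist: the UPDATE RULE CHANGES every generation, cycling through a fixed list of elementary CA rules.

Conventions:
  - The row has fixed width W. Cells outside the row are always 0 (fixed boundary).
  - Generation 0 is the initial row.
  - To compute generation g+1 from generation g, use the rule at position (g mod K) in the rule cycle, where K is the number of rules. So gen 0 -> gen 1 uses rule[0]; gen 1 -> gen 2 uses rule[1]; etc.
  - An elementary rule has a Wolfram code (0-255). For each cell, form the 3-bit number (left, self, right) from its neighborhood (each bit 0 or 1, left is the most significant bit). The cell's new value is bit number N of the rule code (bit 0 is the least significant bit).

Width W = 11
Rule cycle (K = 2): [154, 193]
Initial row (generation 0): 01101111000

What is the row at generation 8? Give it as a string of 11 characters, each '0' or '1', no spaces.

Gen 0: 01101111000
Gen 1 (rule 154): 11001110100
Gen 2 (rule 193): 01000110001
Gen 3 (rule 154): 10101101010
Gen 4 (rule 193): 00000100000
Gen 5 (rule 154): 00001010000
Gen 6 (rule 193): 11100000111
Gen 7 (rule 154): 11010001110
Gen 8 (rule 193): 01000100110

Answer: 01000100110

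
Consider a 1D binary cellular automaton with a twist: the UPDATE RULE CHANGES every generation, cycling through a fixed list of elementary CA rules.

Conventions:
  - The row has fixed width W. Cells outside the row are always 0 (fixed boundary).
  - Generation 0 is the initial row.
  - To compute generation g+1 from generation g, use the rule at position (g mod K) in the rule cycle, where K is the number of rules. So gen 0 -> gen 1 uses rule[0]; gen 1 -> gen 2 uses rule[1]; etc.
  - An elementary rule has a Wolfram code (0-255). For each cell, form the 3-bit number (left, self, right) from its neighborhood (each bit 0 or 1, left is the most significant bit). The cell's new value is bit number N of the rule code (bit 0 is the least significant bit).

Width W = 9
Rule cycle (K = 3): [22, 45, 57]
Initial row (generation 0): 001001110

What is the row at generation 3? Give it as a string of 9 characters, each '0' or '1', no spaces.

Gen 0: 001001110
Gen 1 (rule 22): 011110001
Gen 2 (rule 45): 010000101
Gen 3 (rule 57): 001110010

Answer: 001110010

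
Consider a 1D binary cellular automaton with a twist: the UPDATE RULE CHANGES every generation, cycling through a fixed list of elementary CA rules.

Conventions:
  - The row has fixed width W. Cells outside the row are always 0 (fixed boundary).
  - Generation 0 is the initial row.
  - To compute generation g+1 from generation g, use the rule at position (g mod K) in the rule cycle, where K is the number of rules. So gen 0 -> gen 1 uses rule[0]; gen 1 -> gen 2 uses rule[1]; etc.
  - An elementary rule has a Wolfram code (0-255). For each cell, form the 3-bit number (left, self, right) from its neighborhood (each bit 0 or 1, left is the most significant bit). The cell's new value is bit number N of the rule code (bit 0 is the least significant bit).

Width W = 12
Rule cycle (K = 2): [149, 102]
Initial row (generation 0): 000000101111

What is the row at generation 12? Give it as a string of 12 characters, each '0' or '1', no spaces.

Gen 0: 000000101111
Gen 1 (rule 149): 111110100110
Gen 2 (rule 102): 000011101010
Gen 3 (rule 149): 111001001011
Gen 4 (rule 102): 001011011101
Gen 5 (rule 149): 101000001001
Gen 6 (rule 102): 111000011011
Gen 7 (rule 149): 010111000000
Gen 8 (rule 102): 111001000000
Gen 9 (rule 149): 010101111111
Gen 10 (rule 102): 111110000001
Gen 11 (rule 149): 011101111101
Gen 12 (rule 102): 100110000111

Answer: 100110000111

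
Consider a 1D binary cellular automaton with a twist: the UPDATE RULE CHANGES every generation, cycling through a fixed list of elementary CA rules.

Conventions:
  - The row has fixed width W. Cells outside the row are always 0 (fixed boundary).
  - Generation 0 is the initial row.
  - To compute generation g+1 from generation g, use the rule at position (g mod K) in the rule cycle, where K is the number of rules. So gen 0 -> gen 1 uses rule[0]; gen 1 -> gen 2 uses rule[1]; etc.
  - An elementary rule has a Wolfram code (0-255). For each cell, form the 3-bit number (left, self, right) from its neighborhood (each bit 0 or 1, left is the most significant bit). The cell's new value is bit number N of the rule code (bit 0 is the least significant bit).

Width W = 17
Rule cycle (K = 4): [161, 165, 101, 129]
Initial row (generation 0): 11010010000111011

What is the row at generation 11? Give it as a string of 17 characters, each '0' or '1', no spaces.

Answer: 11111110100010101

Derivation:
Gen 0: 11010010000111011
Gen 1 (rule 161): 00100000110010100
Gen 2 (rule 165): 10101110000011101
Gen 3 (rule 101): 11110010111000111
Gen 4 (rule 129): 01100000010010010
Gen 5 (rule 161): 00001111000000000
Gen 6 (rule 165): 11100110011111111
Gen 7 (rule 101): 00100010000000001
Gen 8 (rule 129): 10001000111111100
Gen 9 (rule 161): 00100010011111001
Gen 10 (rule 165): 10101010001110001
Gen 11 (rule 101): 11111110100010101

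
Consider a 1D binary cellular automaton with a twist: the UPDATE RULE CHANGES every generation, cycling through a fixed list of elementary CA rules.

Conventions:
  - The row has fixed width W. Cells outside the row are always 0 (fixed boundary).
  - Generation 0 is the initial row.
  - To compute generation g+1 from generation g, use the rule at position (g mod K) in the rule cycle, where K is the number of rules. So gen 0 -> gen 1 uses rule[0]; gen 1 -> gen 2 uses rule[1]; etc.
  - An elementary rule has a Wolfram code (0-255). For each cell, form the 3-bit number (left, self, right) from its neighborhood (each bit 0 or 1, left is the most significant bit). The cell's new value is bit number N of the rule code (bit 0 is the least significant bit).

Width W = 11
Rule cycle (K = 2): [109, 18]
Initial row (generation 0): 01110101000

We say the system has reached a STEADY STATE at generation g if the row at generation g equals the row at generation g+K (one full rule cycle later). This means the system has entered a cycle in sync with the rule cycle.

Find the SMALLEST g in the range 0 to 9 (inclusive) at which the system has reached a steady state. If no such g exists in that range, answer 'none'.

Answer: 4

Derivation:
Gen 0: 01110101000
Gen 1 (rule 109): 01011111011
Gen 2 (rule 18): 10000000000
Gen 3 (rule 109): 10111111111
Gen 4 (rule 18): 00000000000
Gen 5 (rule 109): 11111111111
Gen 6 (rule 18): 00000000000
Gen 7 (rule 109): 11111111111
Gen 8 (rule 18): 00000000000
Gen 9 (rule 109): 11111111111
Gen 10 (rule 18): 00000000000
Gen 11 (rule 109): 11111111111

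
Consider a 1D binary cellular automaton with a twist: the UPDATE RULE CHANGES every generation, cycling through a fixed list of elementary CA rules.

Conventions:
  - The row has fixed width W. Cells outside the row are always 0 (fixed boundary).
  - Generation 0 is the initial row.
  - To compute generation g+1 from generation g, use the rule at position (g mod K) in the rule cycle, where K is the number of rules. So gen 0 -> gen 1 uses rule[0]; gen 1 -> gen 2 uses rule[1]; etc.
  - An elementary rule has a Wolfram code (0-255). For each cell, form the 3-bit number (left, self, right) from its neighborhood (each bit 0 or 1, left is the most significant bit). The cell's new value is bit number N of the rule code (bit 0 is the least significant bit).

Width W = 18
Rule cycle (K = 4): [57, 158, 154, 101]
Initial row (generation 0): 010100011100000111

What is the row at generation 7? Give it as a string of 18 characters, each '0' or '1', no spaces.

Answer: 110011110110000101

Derivation:
Gen 0: 010100011100000111
Gen 1 (rule 57): 001011010011110100
Gen 2 (rule 158): 011010011111100110
Gen 3 (rule 154): 110001111111011101
Gen 4 (rule 101): 010100000001100111
Gen 5 (rule 57): 001011111101010100
Gen 6 (rule 158): 011011111001010110
Gen 7 (rule 154): 110011110110000101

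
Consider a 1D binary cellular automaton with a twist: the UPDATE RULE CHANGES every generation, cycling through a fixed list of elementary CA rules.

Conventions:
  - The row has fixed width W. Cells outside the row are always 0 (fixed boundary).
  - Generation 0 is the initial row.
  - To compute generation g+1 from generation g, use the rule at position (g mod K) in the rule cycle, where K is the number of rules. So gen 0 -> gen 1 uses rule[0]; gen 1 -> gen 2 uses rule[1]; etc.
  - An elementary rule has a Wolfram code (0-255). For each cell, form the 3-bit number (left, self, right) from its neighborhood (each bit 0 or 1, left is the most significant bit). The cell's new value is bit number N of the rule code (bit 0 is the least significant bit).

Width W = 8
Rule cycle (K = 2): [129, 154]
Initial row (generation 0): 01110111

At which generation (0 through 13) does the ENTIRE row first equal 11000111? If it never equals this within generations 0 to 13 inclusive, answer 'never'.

Answer: never

Derivation:
Gen 0: 01110111
Gen 1 (rule 129): 00100010
Gen 2 (rule 154): 01010101
Gen 3 (rule 129): 00000000
Gen 4 (rule 154): 00000000
Gen 5 (rule 129): 11111111
Gen 6 (rule 154): 11111110
Gen 7 (rule 129): 01111100
Gen 8 (rule 154): 11111010
Gen 9 (rule 129): 01110000
Gen 10 (rule 154): 11101000
Gen 11 (rule 129): 01000011
Gen 12 (rule 154): 10100110
Gen 13 (rule 129): 00000000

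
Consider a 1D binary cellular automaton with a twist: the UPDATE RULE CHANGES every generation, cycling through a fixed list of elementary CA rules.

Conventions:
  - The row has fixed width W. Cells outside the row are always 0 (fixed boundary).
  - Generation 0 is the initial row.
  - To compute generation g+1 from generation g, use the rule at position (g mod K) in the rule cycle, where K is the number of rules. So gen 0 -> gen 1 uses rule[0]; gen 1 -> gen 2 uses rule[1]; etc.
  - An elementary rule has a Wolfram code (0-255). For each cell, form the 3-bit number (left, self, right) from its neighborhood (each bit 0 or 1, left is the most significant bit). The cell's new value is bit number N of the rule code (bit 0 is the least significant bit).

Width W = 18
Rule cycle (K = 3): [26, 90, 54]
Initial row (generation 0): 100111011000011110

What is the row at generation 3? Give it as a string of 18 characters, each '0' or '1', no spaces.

Answer: 001001110100000111

Derivation:
Gen 0: 100111011000011110
Gen 1 (rule 26): 011100010100110001
Gen 2 (rule 90): 110110100011111010
Gen 3 (rule 54): 001001110100000111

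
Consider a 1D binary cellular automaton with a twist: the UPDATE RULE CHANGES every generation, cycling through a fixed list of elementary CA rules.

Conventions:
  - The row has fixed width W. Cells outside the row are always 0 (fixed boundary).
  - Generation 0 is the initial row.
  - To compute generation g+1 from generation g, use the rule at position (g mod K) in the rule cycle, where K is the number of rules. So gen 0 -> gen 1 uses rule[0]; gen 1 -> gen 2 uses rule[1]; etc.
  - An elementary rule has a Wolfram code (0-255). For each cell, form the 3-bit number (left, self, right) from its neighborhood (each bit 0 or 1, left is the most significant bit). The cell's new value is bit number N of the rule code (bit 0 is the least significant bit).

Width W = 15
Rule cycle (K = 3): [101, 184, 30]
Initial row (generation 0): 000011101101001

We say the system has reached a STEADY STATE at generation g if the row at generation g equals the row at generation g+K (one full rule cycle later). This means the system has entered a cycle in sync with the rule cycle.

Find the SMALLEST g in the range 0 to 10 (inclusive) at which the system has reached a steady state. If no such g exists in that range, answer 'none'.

Answer: none

Derivation:
Gen 0: 000011101101001
Gen 1 (rule 101): 111000110111001
Gen 2 (rule 184): 110100101110100
Gen 3 (rule 30): 100111101000110
Gen 4 (rule 101): 100000111010010
Gen 5 (rule 184): 010000110101001
Gen 6 (rule 30): 111001100101111
Gen 7 (rule 101): 001000100110001
Gen 8 (rule 184): 000100010101000
Gen 9 (rule 30): 001110110101100
Gen 10 (rule 101): 100011011110101
Gen 11 (rule 184): 010010111101010
Gen 12 (rule 30): 111110100001011
Gen 13 (rule 101): 000011101101101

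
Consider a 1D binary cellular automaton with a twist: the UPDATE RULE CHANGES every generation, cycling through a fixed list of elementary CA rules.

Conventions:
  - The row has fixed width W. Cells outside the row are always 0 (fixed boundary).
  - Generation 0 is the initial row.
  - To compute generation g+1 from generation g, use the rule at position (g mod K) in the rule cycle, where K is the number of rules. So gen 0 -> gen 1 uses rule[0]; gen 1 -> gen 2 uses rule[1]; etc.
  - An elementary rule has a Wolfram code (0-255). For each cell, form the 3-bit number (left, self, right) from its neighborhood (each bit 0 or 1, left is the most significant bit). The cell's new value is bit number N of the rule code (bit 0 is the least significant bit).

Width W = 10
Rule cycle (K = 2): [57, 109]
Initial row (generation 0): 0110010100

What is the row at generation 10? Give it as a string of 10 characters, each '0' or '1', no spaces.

Answer: 0111110111

Derivation:
Gen 0: 0110010100
Gen 1 (rule 57): 0101001011
Gen 2 (rule 109): 0111001111
Gen 3 (rule 57): 0100101000
Gen 4 (rule 109): 0100111011
Gen 5 (rule 57): 0010100110
Gen 6 (rule 109): 1011100110
Gen 7 (rule 57): 0110010101
Gen 8 (rule 109): 0110011111
Gen 9 (rule 57): 0101010000
Gen 10 (rule 109): 0111110111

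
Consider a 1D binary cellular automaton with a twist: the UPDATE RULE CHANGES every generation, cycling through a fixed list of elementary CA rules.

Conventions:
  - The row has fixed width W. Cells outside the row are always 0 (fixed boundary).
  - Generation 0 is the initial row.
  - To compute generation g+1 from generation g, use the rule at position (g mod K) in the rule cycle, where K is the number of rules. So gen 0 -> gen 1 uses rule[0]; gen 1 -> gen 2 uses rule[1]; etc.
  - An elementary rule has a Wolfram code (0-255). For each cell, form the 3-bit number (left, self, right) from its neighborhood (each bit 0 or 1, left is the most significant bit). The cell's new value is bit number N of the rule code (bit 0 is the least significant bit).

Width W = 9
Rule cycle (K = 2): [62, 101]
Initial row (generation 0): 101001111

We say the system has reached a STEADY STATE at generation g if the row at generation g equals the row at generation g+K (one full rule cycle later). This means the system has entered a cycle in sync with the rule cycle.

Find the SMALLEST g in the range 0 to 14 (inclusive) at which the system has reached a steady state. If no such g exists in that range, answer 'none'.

Gen 0: 101001111
Gen 1 (rule 62): 111111000
Gen 2 (rule 101): 000001011
Gen 3 (rule 62): 000011110
Gen 4 (rule 101): 111000010
Gen 5 (rule 62): 100100111
Gen 6 (rule 101): 100100001
Gen 7 (rule 62): 111110011
Gen 8 (rule 101): 000010001
Gen 9 (rule 62): 000111011
Gen 10 (rule 101): 110001101
Gen 11 (rule 62): 101011011
Gen 12 (rule 101): 111101101
Gen 13 (rule 62): 100011011
Gen 14 (rule 101): 101001101
Gen 15 (rule 62): 111111011
Gen 16 (rule 101): 000001101

Answer: none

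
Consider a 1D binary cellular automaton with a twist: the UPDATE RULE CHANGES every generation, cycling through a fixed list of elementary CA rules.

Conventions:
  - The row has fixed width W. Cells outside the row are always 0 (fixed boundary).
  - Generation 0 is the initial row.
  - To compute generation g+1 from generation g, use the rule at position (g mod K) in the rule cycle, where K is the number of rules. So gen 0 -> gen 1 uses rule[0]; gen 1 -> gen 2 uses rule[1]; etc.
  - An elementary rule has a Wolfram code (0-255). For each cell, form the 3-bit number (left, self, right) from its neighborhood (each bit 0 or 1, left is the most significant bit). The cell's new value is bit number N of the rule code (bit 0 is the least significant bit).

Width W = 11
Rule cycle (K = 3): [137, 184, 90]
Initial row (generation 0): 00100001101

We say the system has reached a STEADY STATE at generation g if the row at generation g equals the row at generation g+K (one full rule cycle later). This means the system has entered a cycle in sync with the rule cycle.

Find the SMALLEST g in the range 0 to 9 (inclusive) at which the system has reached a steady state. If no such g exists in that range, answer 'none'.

Answer: none

Derivation:
Gen 0: 00100001101
Gen 1 (rule 137): 10001101000
Gen 2 (rule 184): 01001010100
Gen 3 (rule 90): 10110000010
Gen 4 (rule 137): 00100111000
Gen 5 (rule 184): 00010110100
Gen 6 (rule 90): 00100110010
Gen 7 (rule 137): 10000100000
Gen 8 (rule 184): 01000010000
Gen 9 (rule 90): 10100101000
Gen 10 (rule 137): 00000000011
Gen 11 (rule 184): 00000000010
Gen 12 (rule 90): 00000000101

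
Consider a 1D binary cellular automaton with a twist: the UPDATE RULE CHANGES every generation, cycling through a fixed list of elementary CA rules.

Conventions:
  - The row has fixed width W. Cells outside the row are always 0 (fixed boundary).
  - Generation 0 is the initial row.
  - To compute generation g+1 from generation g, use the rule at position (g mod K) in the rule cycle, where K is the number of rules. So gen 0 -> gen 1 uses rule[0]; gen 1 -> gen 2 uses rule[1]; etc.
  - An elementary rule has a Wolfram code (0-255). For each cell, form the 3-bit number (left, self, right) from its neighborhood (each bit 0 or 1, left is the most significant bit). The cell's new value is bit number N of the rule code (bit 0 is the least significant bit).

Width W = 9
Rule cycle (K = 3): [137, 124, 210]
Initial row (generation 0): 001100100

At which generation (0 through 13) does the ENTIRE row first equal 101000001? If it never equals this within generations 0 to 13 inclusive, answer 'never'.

Answer: 1

Derivation:
Gen 0: 001100100
Gen 1 (rule 137): 101000001
Gen 2 (rule 124): 111100001
Gen 3 (rule 210): 011110010
Gen 4 (rule 137): 011100000
Gen 5 (rule 124): 010110000
Gen 6 (rule 210): 100011000
Gen 7 (rule 137): 001010011
Gen 8 (rule 124): 001111011
Gen 9 (rule 210): 010111001
Gen 10 (rule 137): 000110000
Gen 11 (rule 124): 000111000
Gen 12 (rule 210): 001011100
Gen 13 (rule 137): 100011001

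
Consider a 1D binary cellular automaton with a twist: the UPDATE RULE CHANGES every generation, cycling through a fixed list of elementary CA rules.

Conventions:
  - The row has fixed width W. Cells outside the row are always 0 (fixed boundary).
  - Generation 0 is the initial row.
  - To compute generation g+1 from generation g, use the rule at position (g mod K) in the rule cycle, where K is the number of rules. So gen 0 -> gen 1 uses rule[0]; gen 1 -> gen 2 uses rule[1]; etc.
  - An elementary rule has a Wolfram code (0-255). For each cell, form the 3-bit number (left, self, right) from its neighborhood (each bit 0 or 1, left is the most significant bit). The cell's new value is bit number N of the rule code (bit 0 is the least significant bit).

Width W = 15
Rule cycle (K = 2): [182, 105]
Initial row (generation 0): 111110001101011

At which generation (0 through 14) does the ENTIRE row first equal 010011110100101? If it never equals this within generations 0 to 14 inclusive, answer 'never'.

Answer: never

Derivation:
Gen 0: 111110001101011
Gen 1 (rule 182): 011101010011100
Gen 2 (rule 105): 010110100010101
Gen 3 (rule 182): 111001110111111
Gen 4 (rule 105): 101001011100001
Gen 5 (rule 182): 111111101010011
Gen 6 (rule 105): 100000110100011
Gen 7 (rule 182): 110001001110100
Gen 8 (rule 105): 110100001011001
Gen 9 (rule 182): 001110011100111
Gen 10 (rule 105): 101010010100101
Gen 11 (rule 182): 111111111111111
Gen 12 (rule 105): 100000000000001
Gen 13 (rule 182): 110000000000011
Gen 14 (rule 105): 110111111111011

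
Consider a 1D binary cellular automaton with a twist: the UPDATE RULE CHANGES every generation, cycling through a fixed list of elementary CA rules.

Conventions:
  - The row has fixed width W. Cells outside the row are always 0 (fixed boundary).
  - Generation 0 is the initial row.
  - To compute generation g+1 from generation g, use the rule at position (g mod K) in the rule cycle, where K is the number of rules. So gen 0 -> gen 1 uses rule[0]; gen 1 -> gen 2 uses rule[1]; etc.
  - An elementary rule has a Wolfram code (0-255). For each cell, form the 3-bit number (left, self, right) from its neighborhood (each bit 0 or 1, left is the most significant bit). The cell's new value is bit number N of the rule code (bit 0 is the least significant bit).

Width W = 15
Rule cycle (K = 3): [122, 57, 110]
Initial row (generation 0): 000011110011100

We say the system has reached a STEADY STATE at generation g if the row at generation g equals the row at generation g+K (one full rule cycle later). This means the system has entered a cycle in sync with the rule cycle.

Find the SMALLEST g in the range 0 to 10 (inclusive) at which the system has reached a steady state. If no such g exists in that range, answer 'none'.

Answer: none

Derivation:
Gen 0: 000011110011100
Gen 1 (rule 122): 000110011110110
Gen 2 (rule 57): 110101010001101
Gen 3 (rule 110): 111111110011111
Gen 4 (rule 122): 100000011110001
Gen 5 (rule 57): 011111010001100
Gen 6 (rule 110): 110001110011100
Gen 7 (rule 122): 111011011110110
Gen 8 (rule 57): 100110110001101
Gen 9 (rule 110): 101111110011111
Gen 10 (rule 122): 011000011110001
Gen 11 (rule 57): 010111010001100
Gen 12 (rule 110): 111101110011100
Gen 13 (rule 122): 100111011110110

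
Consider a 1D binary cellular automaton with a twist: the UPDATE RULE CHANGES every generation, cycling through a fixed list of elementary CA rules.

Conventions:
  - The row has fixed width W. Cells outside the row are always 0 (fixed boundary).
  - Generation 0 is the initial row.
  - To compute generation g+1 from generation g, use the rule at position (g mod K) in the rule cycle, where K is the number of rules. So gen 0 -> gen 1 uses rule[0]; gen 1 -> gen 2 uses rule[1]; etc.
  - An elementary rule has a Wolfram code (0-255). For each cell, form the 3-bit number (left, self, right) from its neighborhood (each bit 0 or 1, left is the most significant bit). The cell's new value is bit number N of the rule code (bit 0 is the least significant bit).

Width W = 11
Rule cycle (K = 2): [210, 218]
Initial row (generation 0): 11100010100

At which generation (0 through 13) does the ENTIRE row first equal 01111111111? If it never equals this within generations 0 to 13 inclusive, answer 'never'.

Answer: 9

Derivation:
Gen 0: 11100010100
Gen 1 (rule 210): 01110100010
Gen 2 (rule 218): 11110010101
Gen 3 (rule 210): 01111100000
Gen 4 (rule 218): 11111110000
Gen 5 (rule 210): 01111111000
Gen 6 (rule 218): 11111111100
Gen 7 (rule 210): 01111111110
Gen 8 (rule 218): 11111111111
Gen 9 (rule 210): 01111111111
Gen 10 (rule 218): 11111111111
Gen 11 (rule 210): 01111111111
Gen 12 (rule 218): 11111111111
Gen 13 (rule 210): 01111111111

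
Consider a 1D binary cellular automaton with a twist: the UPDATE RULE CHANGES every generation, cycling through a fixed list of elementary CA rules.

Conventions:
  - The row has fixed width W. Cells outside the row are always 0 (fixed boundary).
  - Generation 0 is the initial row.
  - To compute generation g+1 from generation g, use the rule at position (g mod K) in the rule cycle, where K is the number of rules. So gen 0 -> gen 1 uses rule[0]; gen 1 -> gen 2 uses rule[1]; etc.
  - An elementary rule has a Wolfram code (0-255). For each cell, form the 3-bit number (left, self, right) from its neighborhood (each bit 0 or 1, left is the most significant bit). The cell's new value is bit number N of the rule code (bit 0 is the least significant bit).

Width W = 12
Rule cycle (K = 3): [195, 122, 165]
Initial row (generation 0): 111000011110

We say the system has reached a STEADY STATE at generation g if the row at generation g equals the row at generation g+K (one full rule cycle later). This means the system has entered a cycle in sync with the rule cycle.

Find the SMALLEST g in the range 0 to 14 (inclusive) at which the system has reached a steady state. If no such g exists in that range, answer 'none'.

Gen 0: 111000011110
Gen 1 (rule 195): 011011101110
Gen 2 (rule 122): 111110111011
Gen 3 (rule 165): 011101010100
Gen 4 (rule 195): 101100000001
Gen 5 (rule 122): 011110000010
Gen 6 (rule 165): 001100111010
Gen 7 (rule 195): 110101011000
Gen 8 (rule 122): 111010111100
Gen 9 (rule 165): 010111011001
Gen 10 (rule 195): 100011001010
Gen 11 (rule 122): 010111110101
Gen 12 (rule 165): 011011101111
Gen 13 (rule 195): 101001100111
Gen 14 (rule 122): 010111111101
Gen 15 (rule 165): 011011111011
Gen 16 (rule 195): 101001111001
Gen 17 (rule 122): 010111001110

Answer: none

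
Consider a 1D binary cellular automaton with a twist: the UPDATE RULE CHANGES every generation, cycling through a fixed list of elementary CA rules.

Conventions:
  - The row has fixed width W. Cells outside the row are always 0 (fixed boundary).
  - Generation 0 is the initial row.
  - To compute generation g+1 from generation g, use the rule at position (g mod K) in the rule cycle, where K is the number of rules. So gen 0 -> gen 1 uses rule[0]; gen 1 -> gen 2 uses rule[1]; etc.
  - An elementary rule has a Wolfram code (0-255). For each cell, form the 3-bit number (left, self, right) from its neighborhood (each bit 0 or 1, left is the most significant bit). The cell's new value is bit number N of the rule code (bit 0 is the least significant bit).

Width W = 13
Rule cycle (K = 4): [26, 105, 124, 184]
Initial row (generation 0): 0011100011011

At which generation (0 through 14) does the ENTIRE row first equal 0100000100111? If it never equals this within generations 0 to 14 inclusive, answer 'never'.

Answer: never

Derivation:
Gen 0: 0011100011011
Gen 1 (rule 26): 0110010110010
Gen 2 (rule 105): 0110001110000
Gen 3 (rule 124): 0111001011000
Gen 4 (rule 184): 0110100110100
Gen 5 (rule 26): 1100011100010
Gen 6 (rule 105): 1101010101000
Gen 7 (rule 124): 1111111111100
Gen 8 (rule 184): 1111111111010
Gen 9 (rule 26): 1000000000001
Gen 10 (rule 105): 0011111111100
Gen 11 (rule 124): 0010000000110
Gen 12 (rule 184): 0001000000101
Gen 13 (rule 26): 0010100001000
Gen 14 (rule 105): 1001001100011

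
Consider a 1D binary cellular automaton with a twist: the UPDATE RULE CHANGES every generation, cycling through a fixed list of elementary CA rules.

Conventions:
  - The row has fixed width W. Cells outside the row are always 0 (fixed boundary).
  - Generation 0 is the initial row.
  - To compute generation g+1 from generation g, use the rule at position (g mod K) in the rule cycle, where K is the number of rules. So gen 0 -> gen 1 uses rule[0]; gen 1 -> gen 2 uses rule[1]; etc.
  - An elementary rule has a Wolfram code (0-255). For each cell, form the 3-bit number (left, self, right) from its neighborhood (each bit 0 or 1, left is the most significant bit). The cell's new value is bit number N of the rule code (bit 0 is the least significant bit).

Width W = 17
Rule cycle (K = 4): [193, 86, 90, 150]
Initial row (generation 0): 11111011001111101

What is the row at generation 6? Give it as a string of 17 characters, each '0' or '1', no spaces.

Answer: 11011001000110111

Derivation:
Gen 0: 11111011001111101
Gen 1 (rule 193): 01111001000111100
Gen 2 (rule 86): 10001111101000110
Gen 3 (rule 90): 01011000100101111
Gen 4 (rule 150): 11000101111100110
Gen 5 (rule 193): 01010000111100010
Gen 6 (rule 86): 11011001000110111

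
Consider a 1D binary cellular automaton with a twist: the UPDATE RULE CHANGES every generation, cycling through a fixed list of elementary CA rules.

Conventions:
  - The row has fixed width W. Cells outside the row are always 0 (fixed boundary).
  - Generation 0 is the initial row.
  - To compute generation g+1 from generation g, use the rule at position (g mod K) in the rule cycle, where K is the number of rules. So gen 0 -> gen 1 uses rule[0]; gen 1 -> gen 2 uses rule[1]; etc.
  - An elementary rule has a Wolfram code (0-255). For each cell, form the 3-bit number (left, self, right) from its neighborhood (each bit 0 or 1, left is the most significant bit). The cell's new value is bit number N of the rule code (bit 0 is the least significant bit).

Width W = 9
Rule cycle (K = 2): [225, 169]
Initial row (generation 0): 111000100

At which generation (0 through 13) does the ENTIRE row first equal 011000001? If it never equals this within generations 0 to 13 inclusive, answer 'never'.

Answer: never

Derivation:
Gen 0: 111000100
Gen 1 (rule 225): 011010001
Gen 2 (rule 169): 010100100
Gen 3 (rule 225): 001000001
Gen 4 (rule 169): 100011100
Gen 5 (rule 225): 001001101
Gen 6 (rule 169): 100001010
Gen 7 (rule 225): 001100100
Gen 8 (rule 169): 101000001
Gen 9 (rule 225): 010011100
Gen 10 (rule 169): 000011001
Gen 11 (rule 225): 111001000
Gen 12 (rule 169): 110000011
Gen 13 (rule 225): 010111001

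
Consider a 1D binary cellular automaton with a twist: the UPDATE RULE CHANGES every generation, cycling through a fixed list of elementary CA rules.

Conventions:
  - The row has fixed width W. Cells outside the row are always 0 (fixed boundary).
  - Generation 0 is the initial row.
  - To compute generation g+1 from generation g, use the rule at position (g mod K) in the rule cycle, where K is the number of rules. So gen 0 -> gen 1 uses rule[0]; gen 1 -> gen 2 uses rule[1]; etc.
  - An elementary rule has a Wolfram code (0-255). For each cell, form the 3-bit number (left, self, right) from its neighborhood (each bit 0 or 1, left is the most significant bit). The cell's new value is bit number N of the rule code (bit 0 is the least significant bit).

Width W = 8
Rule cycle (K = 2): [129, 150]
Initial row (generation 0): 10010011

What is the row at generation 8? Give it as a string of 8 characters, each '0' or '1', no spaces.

Answer: 00000000

Derivation:
Gen 0: 10010011
Gen 1 (rule 129): 00000000
Gen 2 (rule 150): 00000000
Gen 3 (rule 129): 11111111
Gen 4 (rule 150): 01111110
Gen 5 (rule 129): 00111100
Gen 6 (rule 150): 01011010
Gen 7 (rule 129): 00000000
Gen 8 (rule 150): 00000000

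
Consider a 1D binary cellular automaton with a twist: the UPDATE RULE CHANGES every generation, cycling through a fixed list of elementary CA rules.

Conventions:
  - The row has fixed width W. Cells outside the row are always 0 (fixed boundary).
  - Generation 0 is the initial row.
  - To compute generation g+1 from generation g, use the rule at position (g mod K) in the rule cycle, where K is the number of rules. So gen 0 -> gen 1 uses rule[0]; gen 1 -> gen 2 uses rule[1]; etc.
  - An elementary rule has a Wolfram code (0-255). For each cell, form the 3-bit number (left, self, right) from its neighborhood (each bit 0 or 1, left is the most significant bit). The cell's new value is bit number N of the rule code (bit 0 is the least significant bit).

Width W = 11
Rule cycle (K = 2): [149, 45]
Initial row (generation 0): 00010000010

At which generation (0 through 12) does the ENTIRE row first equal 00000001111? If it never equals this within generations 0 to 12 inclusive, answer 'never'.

Gen 0: 00010000010
Gen 1 (rule 149): 11011111011
Gen 2 (rule 45): 10110000110
Gen 3 (rule 149): 10001110001
Gen 4 (rule 45): 10101000101
Gen 5 (rule 149): 10101110101
Gen 6 (rule 45): 11111001111
Gen 7 (rule 149): 01110100110
Gen 8 (rule 45): 01001100100
Gen 9 (rule 149): 01100010111
Gen 10 (rule 45): 01001011100
Gen 11 (rule 149): 01101001011
Gen 12 (rule 45): 01011001110

Answer: never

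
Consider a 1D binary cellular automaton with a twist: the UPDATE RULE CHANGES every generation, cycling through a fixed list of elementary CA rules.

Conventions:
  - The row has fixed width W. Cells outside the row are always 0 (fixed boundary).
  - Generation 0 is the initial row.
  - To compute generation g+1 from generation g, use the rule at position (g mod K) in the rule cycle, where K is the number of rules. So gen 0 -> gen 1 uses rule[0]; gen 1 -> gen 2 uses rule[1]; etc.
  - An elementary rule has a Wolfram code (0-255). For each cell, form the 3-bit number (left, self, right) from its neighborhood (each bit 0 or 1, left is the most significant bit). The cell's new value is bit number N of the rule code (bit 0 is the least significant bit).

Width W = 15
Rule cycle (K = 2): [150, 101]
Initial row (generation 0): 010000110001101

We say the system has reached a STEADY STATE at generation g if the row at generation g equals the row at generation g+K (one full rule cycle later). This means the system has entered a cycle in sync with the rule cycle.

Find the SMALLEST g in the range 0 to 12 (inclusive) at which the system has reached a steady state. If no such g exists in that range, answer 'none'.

Gen 0: 010000110001101
Gen 1 (rule 150): 111001001010001
Gen 2 (rule 101): 001001001110101
Gen 3 (rule 150): 011111110100101
Gen 4 (rule 101): 000000011100111
Gen 5 (rule 150): 000000101011010
Gen 6 (rule 101): 111110111101110
Gen 7 (rule 150): 011100011000101
Gen 8 (rule 101): 000101001010111
Gen 9 (rule 150): 001101111010010
Gen 10 (rule 101): 100110001110010
Gen 11 (rule 150): 111001010101111
Gen 12 (rule 101): 001001111110001
Gen 13 (rule 150): 011110111101011
Gen 14 (rule 101): 000011000111101

Answer: none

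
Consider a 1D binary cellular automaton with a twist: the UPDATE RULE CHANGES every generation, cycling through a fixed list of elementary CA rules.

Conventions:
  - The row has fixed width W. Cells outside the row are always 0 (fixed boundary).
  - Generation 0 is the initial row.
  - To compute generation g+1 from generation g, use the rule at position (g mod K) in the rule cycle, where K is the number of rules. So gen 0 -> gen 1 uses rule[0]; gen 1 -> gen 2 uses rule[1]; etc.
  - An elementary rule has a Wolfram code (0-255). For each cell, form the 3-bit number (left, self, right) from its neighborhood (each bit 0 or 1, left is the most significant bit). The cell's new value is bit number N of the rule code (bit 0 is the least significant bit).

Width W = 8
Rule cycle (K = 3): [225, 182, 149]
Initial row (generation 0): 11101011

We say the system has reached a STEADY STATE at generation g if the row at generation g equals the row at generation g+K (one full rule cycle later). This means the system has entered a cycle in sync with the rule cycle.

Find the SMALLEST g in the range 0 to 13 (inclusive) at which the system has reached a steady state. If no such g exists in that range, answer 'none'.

Answer: none

Derivation:
Gen 0: 11101011
Gen 1 (rule 225): 01110101
Gen 2 (rule 182): 10101111
Gen 3 (rule 149): 10100110
Gen 4 (rule 225): 01000010
Gen 5 (rule 182): 11100111
Gen 6 (rule 149): 01010010
Gen 7 (rule 225): 00100000
Gen 8 (rule 182): 01110000
Gen 9 (rule 149): 00101111
Gen 10 (rule 225): 10010111
Gen 11 (rule 182): 11111010
Gen 12 (rule 149): 01110011
Gen 13 (rule 225): 00110001
Gen 14 (rule 182): 01001011
Gen 15 (rule 149): 01101000
Gen 16 (rule 225): 00110011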